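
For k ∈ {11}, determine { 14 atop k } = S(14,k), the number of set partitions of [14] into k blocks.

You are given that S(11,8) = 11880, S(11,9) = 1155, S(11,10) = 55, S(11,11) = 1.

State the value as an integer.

row 12: T[12][9]=9·1155+11880=22275  T[12][10]=10·55+1155=1705  T[12][11]=11·1+55=66
row 13: T[13][10]=10·1705+22275=39325  T[13][11]=11·66+1705=2431
row 14: T[14][11]=11·2431+39325=66066
Read S(14,11) = 66066.

66066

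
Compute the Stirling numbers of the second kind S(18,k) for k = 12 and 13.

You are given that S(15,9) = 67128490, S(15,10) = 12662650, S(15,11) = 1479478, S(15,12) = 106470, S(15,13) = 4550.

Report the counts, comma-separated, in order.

i=16: T(16,10)=67128490+10·12662650=193754990 | T(16,11)=12662650+11·1479478=28936908 | T(16,12)=1479478+12·106470=2757118 | T(16,13)=106470+13·4550=165620
i=17: T(17,11)=193754990+11·28936908=512060978 | T(17,12)=28936908+12·2757118=62022324 | T(17,13)=2757118+13·165620=4910178
i=18: T(18,12)=512060978+12·62022324=1256328866 | T(18,13)=62022324+13·4910178=125854638
Read S(18,12) = 1256328866, S(18,13) = 125854638.

1256328866, 125854638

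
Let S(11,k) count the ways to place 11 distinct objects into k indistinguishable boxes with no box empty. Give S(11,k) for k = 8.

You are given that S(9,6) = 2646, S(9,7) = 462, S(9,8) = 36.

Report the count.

row 10: T[10][7]=7·462+2646=5880  T[10][8]=8·36+462=750
row 11: T[11][8]=8·750+5880=11880
Read S(11,8) = 11880.

11880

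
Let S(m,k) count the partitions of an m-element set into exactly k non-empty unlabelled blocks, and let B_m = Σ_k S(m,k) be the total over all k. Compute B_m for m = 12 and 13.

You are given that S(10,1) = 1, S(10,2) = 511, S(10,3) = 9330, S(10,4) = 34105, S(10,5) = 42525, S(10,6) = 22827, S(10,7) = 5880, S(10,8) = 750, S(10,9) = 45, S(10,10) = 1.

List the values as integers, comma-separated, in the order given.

4213597, 27644437

@11  (11,1):1·1+0→1, (11,2):511·2+1→1023, (11,3):9330·3+511→28501, (11,4):34105·4+9330→145750, (11,5):42525·5+34105→246730, (11,6):22827·6+42525→179487, (11,7):5880·7+22827→63987, (11,8):750·8+5880→11880, (11,9):45·9+750→1155, (11,10):1·10+45→55, (11,11):0·11+1→1
@12  (12,1):1·1+0→1, (12,2):1023·2+1→2047, (12,3):28501·3+1023→86526, (12,4):145750·4+28501→611501, (12,5):246730·5+145750→1379400, (12,6):179487·6+246730→1323652, (12,7):63987·7+179487→627396, (12,8):11880·8+63987→159027, (12,9):1155·9+11880→22275, (12,10):55·10+1155→1705, (12,11):1·11+55→66, (12,12):0·12+1→1
@13  (13,1):1·1+0→1, (13,2):2047·2+1→4095, (13,3):86526·3+2047→261625, (13,4):611501·4+86526→2532530, (13,5):1379400·5+611501→7508501, (13,6):1323652·6+1379400→9321312, (13,7):627396·7+1323652→5715424, (13,8):159027·8+627396→1899612, (13,9):22275·9+159027→359502, (13,10):1705·10+22275→39325, (13,11):66·11+1705→2431, (13,12):1·12+66→78, (13,13):0·13+1→1
B_12 = ΣS(12,k) = 1+2047+86526+611501+1379400+1323652+627396+159027+22275+1705+66+1 = 4213597
B_13 = ΣS(13,k) = 1+4095+261625+2532530+7508501+9321312+5715424+1899612+359502+39325+2431+78+1 = 27644437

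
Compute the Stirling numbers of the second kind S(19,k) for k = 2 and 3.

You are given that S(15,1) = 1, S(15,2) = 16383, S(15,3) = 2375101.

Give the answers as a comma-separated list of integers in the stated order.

i=16: T(16,1)=0+1·1=1 | T(16,2)=1+2·16383=32767 | T(16,3)=16383+3·2375101=7141686
i=17: T(17,1)=0+1·1=1 | T(17,2)=1+2·32767=65535 | T(17,3)=32767+3·7141686=21457825
i=18: T(18,1)=0+1·1=1 | T(18,2)=1+2·65535=131071 | T(18,3)=65535+3·21457825=64439010
i=19: T(19,2)=1+2·131071=262143 | T(19,3)=131071+3·64439010=193448101
Read S(19,2) = 262143, S(19,3) = 193448101.

262143, 193448101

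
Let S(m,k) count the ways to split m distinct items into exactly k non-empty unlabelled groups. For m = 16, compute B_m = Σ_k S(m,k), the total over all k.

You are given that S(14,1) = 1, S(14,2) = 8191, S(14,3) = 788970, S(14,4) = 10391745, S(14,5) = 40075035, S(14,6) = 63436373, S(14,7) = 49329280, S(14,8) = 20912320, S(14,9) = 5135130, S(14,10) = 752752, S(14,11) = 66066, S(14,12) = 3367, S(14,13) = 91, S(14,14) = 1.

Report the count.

10480142147

i=15: T(15,1)=0+1·1=1 | T(15,2)=1+2·8191=16383 | T(15,3)=8191+3·788970=2375101 | T(15,4)=788970+4·10391745=42355950 | T(15,5)=10391745+5·40075035=210766920 | T(15,6)=40075035+6·63436373=420693273 | T(15,7)=63436373+7·49329280=408741333 | T(15,8)=49329280+8·20912320=216627840 | T(15,9)=20912320+9·5135130=67128490 | T(15,10)=5135130+10·752752=12662650 | T(15,11)=752752+11·66066=1479478 | T(15,12)=66066+12·3367=106470 | T(15,13)=3367+13·91=4550 | T(15,14)=91+14·1=105 | T(15,15)=1+15·0=1
i=16: T(16,1)=0+1·1=1 | T(16,2)=1+2·16383=32767 | T(16,3)=16383+3·2375101=7141686 | T(16,4)=2375101+4·42355950=171798901 | T(16,5)=42355950+5·210766920=1096190550 | T(16,6)=210766920+6·420693273=2734926558 | T(16,7)=420693273+7·408741333=3281882604 | T(16,8)=408741333+8·216627840=2141764053 | T(16,9)=216627840+9·67128490=820784250 | T(16,10)=67128490+10·12662650=193754990 | T(16,11)=12662650+11·1479478=28936908 | T(16,12)=1479478+12·106470=2757118 | T(16,13)=106470+13·4550=165620 | T(16,14)=4550+14·105=6020 | T(16,15)=105+15·1=120 | T(16,16)=1+16·0=1
B_16 = ΣS(16,k) = 1+32767+7141686+171798901+1096190550+2734926558+3281882604+2141764053+820784250+193754990+28936908+2757118+165620+6020+120+1 = 10480142147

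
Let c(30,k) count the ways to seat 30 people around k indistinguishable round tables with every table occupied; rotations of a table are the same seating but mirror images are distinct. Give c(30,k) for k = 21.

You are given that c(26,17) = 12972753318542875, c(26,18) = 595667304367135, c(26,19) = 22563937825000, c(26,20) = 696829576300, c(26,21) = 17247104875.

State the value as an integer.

248526574856284725

row 27: T[27][18]=26·595667304367135+12972753318542875=28460103232088385  T[27][19]=26·22563937825000+595667304367135=1182329687817135  T[27][20]=26·696829576300+22563937825000=40681506808800  T[27][21]=26·17247104875+696829576300=1145254303050
row 28: T[28][19]=27·1182329687817135+28460103232088385=60383004803151030  T[28][20]=27·40681506808800+1182329687817135=2280730371654735  T[28][21]=27·1145254303050+40681506808800=71603372991150
row 29: T[29][20]=28·2280730371654735+60383004803151030=124243455209483610  T[29][21]=28·71603372991150+2280730371654735=4285624815406935
row 30: T[30][21]=29·4285624815406935+124243455209483610=248526574856284725
Read c(30,21) = 248526574856284725.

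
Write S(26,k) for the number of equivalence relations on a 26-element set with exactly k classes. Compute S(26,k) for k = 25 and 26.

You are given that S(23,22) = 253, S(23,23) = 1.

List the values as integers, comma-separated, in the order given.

325, 1

r24: T_24,23=23×1+253=276; T_24,24=24×0+1=1
r25: T_25,24=24×1+276=300; T_25,25=25×0+1=1
r26: T_26,25=25×1+300=325; T_26,26=26×0+1=1
Read S(26,25) = 325, S(26,26) = 1.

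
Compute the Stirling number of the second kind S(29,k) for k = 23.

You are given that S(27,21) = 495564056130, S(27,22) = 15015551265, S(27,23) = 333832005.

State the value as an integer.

@28  (28,22):15015551265·22+495564056130→825906183960, (28,23):333832005·23+15015551265→22693687380
@29  (29,23):22693687380·23+825906183960→1347860993700
Read S(29,23) = 1347860993700.

1347860993700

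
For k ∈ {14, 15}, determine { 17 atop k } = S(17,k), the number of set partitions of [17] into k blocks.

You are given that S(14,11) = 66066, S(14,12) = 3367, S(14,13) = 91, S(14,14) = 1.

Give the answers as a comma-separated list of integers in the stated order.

r15: T_15,12=12×3367+66066=106470; T_15,13=13×91+3367=4550; T_15,14=14×1+91=105; T_15,15=15×0+1=1
r16: T_16,13=13×4550+106470=165620; T_16,14=14×105+4550=6020; T_16,15=15×1+105=120
r17: T_17,14=14×6020+165620=249900; T_17,15=15×120+6020=7820
Read S(17,14) = 249900, S(17,15) = 7820.

249900, 7820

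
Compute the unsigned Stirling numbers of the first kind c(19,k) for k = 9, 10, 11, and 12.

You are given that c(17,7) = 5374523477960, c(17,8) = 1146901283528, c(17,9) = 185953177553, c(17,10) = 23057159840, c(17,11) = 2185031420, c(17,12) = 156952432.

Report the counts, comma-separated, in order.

row 18: T[18][8]=17·1146901283528+5374523477960=24871845297936  T[18][9]=17·185953177553+1146901283528=4308105301929  T[18][10]=17·23057159840+185953177553=577924894833  T[18][11]=17·2185031420+23057159840=60202693980  T[18][12]=17·156952432+2185031420=4853222764
row 19: T[19][9]=18·4308105301929+24871845297936=102417740732658  T[19][10]=18·577924894833+4308105301929=14710753408923  T[19][11]=18·60202693980+577924894833=1661573386473  T[19][12]=18·4853222764+60202693980=147560703732
Read c(19,9) = 102417740732658, c(19,10) = 14710753408923, c(19,11) = 1661573386473, c(19,12) = 147560703732.

102417740732658, 14710753408923, 1661573386473, 147560703732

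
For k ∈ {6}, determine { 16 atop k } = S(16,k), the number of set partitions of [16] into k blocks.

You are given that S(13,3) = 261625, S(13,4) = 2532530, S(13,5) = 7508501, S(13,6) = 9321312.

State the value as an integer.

2734926558

row 14: T[14][4]=4·2532530+261625=10391745  T[14][5]=5·7508501+2532530=40075035  T[14][6]=6·9321312+7508501=63436373
row 15: T[15][5]=5·40075035+10391745=210766920  T[15][6]=6·63436373+40075035=420693273
row 16: T[16][6]=6·420693273+210766920=2734926558
Read S(16,6) = 2734926558.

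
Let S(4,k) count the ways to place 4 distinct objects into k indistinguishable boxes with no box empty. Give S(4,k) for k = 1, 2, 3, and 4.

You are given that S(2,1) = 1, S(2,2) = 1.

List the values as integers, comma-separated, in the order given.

row 3: T[3][1]=1·1+0=1  T[3][2]=2·1+1=3  T[3][3]=3·0+1=1
row 4: T[4][1]=1·1+0=1  T[4][2]=2·3+1=7  T[4][3]=3·1+3=6  T[4][4]=4·0+1=1
Read S(4,1) = 1, S(4,2) = 7, S(4,3) = 6, S(4,4) = 1.

1, 7, 6, 1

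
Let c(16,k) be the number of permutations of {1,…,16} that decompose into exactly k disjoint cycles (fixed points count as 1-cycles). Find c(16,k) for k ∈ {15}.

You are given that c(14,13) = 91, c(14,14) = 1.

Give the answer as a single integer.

120

r15: T_15,14=14×1+91=105; T_15,15=14×0+1=1
r16: T_16,15=15×1+105=120
Read c(16,15) = 120.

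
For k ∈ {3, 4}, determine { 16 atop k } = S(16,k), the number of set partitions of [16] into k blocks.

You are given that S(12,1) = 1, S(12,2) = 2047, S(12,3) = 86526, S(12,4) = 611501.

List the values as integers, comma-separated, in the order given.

@13  (13,1):1·1+0→1, (13,2):2047·2+1→4095, (13,3):86526·3+2047→261625, (13,4):611501·4+86526→2532530
@14  (14,1):1·1+0→1, (14,2):4095·2+1→8191, (14,3):261625·3+4095→788970, (14,4):2532530·4+261625→10391745
@15  (15,2):8191·2+1→16383, (15,3):788970·3+8191→2375101, (15,4):10391745·4+788970→42355950
@16  (16,3):2375101·3+16383→7141686, (16,4):42355950·4+2375101→171798901
Read S(16,3) = 7141686, S(16,4) = 171798901.

7141686, 171798901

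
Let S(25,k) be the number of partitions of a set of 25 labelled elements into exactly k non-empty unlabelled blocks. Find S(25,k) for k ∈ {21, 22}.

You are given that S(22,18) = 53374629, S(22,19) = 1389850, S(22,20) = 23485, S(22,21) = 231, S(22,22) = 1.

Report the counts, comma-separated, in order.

168519505, 3200450

row 23: T[23][19]=19·1389850+53374629=79781779  T[23][20]=20·23485+1389850=1859550  T[23][21]=21·231+23485=28336  T[23][22]=22·1+231=253
row 24: T[24][20]=20·1859550+79781779=116972779  T[24][21]=21·28336+1859550=2454606  T[24][22]=22·253+28336=33902
row 25: T[25][21]=21·2454606+116972779=168519505  T[25][22]=22·33902+2454606=3200450
Read S(25,21) = 168519505, S(25,22) = 3200450.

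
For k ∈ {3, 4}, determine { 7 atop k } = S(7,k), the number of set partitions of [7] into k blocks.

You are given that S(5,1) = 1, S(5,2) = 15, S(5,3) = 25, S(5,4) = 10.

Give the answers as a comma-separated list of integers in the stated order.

r6: T_6,2=2×15+1=31; T_6,3=3×25+15=90; T_6,4=4×10+25=65
r7: T_7,3=3×90+31=301; T_7,4=4×65+90=350
Read S(7,3) = 301, S(7,4) = 350.

301, 350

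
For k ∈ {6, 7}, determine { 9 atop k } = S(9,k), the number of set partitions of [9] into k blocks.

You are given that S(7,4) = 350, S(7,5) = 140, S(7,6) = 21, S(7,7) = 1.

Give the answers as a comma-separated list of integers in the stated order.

2646, 462

row 8: T[8][5]=5·140+350=1050  T[8][6]=6·21+140=266  T[8][7]=7·1+21=28
row 9: T[9][6]=6·266+1050=2646  T[9][7]=7·28+266=462
Read S(9,6) = 2646, S(9,7) = 462.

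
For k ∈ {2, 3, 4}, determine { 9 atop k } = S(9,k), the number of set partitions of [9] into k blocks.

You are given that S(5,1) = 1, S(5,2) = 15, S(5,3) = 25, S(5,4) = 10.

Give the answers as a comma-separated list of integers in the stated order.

255, 3025, 7770

@6  (6,1):1·1+0→1, (6,2):15·2+1→31, (6,3):25·3+15→90, (6,4):10·4+25→65
@7  (7,1):1·1+0→1, (7,2):31·2+1→63, (7,3):90·3+31→301, (7,4):65·4+90→350
@8  (8,1):1·1+0→1, (8,2):63·2+1→127, (8,3):301·3+63→966, (8,4):350·4+301→1701
@9  (9,2):127·2+1→255, (9,3):966·3+127→3025, (9,4):1701·4+966→7770
Read S(9,2) = 255, S(9,3) = 3025, S(9,4) = 7770.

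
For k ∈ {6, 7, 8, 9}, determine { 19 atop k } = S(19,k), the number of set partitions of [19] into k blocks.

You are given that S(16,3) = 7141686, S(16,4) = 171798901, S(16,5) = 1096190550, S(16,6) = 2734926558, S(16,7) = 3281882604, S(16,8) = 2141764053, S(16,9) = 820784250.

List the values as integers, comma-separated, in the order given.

@17  (17,4):171798901·4+7141686→694337290, (17,5):1096190550·5+171798901→5652751651, (17,6):2734926558·6+1096190550→17505749898, (17,7):3281882604·7+2734926558→25708104786, (17,8):2141764053·8+3281882604→20415995028, (17,9):820784250·9+2141764053→9528822303
@18  (18,5):5652751651·5+694337290→28958095545, (18,6):17505749898·6+5652751651→110687251039, (18,7):25708104786·7+17505749898→197462483400, (18,8):20415995028·8+25708104786→189036065010, (18,9):9528822303·9+20415995028→106175395755
@19  (19,6):110687251039·6+28958095545→693081601779, (19,7):197462483400·7+110687251039→1492924634839, (19,8):189036065010·8+197462483400→1709751003480, (19,9):106175395755·9+189036065010→1144614626805
Read S(19,6) = 693081601779, S(19,7) = 1492924634839, S(19,8) = 1709751003480, S(19,9) = 1144614626805.

693081601779, 1492924634839, 1709751003480, 1144614626805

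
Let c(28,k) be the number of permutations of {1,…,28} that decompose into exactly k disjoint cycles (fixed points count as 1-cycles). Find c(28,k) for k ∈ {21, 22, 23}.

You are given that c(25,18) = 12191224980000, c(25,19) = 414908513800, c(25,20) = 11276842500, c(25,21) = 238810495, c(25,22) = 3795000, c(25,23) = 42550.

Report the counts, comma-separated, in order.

[26] T[26,19]:25*414908513800+12191224980000=22563937825000 · T[26,20]:25*11276842500+414908513800=696829576300 · T[26,21]:25*238810495+11276842500=17247104875 · T[26,22]:25*3795000+238810495=333685495 · T[26,23]:25*42550+3795000=4858750
[27] T[27,20]:26*696829576300+22563937825000=40681506808800 · T[27,21]:26*17247104875+696829576300=1145254303050 · T[27,22]:26*333685495+17247104875=25922927745 · T[27,23]:26*4858750+333685495=460012995
[28] T[28,21]:27*1145254303050+40681506808800=71603372991150 · T[28,22]:27*25922927745+1145254303050=1845173352165 · T[28,23]:27*460012995+25922927745=38343278610
Read c(28,21) = 71603372991150, c(28,22) = 1845173352165, c(28,23) = 38343278610.

71603372991150, 1845173352165, 38343278610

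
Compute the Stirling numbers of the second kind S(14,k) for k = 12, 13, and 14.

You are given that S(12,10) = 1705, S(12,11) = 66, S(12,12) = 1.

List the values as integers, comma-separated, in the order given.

3367, 91, 1

@13  (13,11):66·11+1705→2431, (13,12):1·12+66→78, (13,13):0·13+1→1
@14  (14,12):78·12+2431→3367, (14,13):1·13+78→91, (14,14):0·14+1→1
Read S(14,12) = 3367, S(14,13) = 91, S(14,14) = 1.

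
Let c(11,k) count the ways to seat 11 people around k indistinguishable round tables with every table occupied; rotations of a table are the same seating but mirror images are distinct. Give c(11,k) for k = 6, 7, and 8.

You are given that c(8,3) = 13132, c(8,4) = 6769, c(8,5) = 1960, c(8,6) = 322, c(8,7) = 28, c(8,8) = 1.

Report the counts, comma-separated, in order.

r9: T_9,4=8×6769+13132=67284; T_9,5=8×1960+6769=22449; T_9,6=8×322+1960=4536; T_9,7=8×28+322=546; T_9,8=8×1+28=36
r10: T_10,5=9×22449+67284=269325; T_10,6=9×4536+22449=63273; T_10,7=9×546+4536=9450; T_10,8=9×36+546=870
r11: T_11,6=10×63273+269325=902055; T_11,7=10×9450+63273=157773; T_11,8=10×870+9450=18150
Read c(11,6) = 902055, c(11,7) = 157773, c(11,8) = 18150.

902055, 157773, 18150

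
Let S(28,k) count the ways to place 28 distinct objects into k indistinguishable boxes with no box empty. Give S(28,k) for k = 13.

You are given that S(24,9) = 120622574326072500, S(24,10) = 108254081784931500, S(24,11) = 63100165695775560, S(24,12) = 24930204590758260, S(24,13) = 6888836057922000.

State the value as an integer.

451512851236272407400

row 25: T[25][10]=10·108254081784931500+120622574326072500=1203163392175387500  T[25][11]=11·63100165695775560+108254081784931500=802355904438462660  T[25][12]=12·24930204590758260+63100165695775560=362262620784874680  T[25][13]=13·6888836057922000+24930204590758260=114485073343744260
row 26: T[26][11]=11·802355904438462660+1203163392175387500=10029078340998476760  T[26][12]=12·362262620784874680+802355904438462660=5149507353856958820  T[26][13]=13·114485073343744260+362262620784874680=1850568574253550060
row 27: T[27][12]=12·5149507353856958820+10029078340998476760=71823166587281982600  T[27][13]=13·1850568574253550060+5149507353856958820=29206898819153109600
row 28: T[28][13]=13·29206898819153109600+71823166587281982600=451512851236272407400
Read S(28,13) = 451512851236272407400.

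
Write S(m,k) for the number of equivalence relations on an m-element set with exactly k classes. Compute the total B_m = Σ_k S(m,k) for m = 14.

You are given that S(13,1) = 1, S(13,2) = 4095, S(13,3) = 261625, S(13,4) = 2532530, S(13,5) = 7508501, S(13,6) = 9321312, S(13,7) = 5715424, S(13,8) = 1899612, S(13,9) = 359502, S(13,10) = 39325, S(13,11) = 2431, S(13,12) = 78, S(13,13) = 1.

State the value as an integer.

190899322

@14  (14,1):1·1+0→1, (14,2):4095·2+1→8191, (14,3):261625·3+4095→788970, (14,4):2532530·4+261625→10391745, (14,5):7508501·5+2532530→40075035, (14,6):9321312·6+7508501→63436373, (14,7):5715424·7+9321312→49329280, (14,8):1899612·8+5715424→20912320, (14,9):359502·9+1899612→5135130, (14,10):39325·10+359502→752752, (14,11):2431·11+39325→66066, (14,12):78·12+2431→3367, (14,13):1·13+78→91, (14,14):0·14+1→1
B_14 = ΣS(14,k) = 1+8191+788970+10391745+40075035+63436373+49329280+20912320+5135130+752752+66066+3367+91+1 = 190899322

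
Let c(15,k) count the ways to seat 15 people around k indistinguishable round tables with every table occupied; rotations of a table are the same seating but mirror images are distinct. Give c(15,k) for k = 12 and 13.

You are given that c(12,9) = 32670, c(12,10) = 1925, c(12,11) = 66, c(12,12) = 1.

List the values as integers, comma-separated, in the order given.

[13] T[13,10]:12*1925+32670=55770 · T[13,11]:12*66+1925=2717 · T[13,12]:12*1+66=78 · T[13,13]:12*0+1=1
[14] T[14,11]:13*2717+55770=91091 · T[14,12]:13*78+2717=3731 · T[14,13]:13*1+78=91
[15] T[15,12]:14*3731+91091=143325 · T[15,13]:14*91+3731=5005
Read c(15,12) = 143325, c(15,13) = 5005.

143325, 5005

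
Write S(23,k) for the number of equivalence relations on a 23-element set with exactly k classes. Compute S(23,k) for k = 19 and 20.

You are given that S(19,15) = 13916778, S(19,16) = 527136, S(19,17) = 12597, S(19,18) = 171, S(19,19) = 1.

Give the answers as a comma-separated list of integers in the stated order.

79781779, 1859550

r20: T_20,16=16×527136+13916778=22350954; T_20,17=17×12597+527136=741285; T_20,18=18×171+12597=15675; T_20,19=19×1+171=190; T_20,20=20×0+1=1
r21: T_21,17=17×741285+22350954=34952799; T_21,18=18×15675+741285=1023435; T_21,19=19×190+15675=19285; T_21,20=20×1+190=210
r22: T_22,18=18×1023435+34952799=53374629; T_22,19=19×19285+1023435=1389850; T_22,20=20×210+19285=23485
r23: T_23,19=19×1389850+53374629=79781779; T_23,20=20×23485+1389850=1859550
Read S(23,19) = 79781779, S(23,20) = 1859550.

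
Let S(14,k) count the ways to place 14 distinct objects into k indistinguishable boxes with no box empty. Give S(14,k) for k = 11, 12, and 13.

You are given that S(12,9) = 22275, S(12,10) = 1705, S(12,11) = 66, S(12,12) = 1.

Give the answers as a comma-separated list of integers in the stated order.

66066, 3367, 91

i=13: T(13,10)=22275+10·1705=39325 | T(13,11)=1705+11·66=2431 | T(13,12)=66+12·1=78 | T(13,13)=1+13·0=1
i=14: T(14,11)=39325+11·2431=66066 | T(14,12)=2431+12·78=3367 | T(14,13)=78+13·1=91
Read S(14,11) = 66066, S(14,12) = 3367, S(14,13) = 91.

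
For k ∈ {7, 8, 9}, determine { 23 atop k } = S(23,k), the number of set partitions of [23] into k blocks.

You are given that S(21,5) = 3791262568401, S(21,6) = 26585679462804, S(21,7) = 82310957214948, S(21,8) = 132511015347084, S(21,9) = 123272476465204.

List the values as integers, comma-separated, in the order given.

[22] T[22,6]:6*26585679462804+3791262568401=163305339345225 · T[22,7]:7*82310957214948+26585679462804=602762379967440 · T[22,8]:8*132511015347084+82310957214948=1142399079991620 · T[22,9]:9*123272476465204+132511015347084=1241963303533920
[23] T[23,7]:7*602762379967440+163305339345225=4382641999117305 · T[23,8]:8*1142399079991620+602762379967440=9741955019900400 · T[23,9]:9*1241963303533920+1142399079991620=12320068811796900
Read S(23,7) = 4382641999117305, S(23,8) = 9741955019900400, S(23,9) = 12320068811796900.

4382641999117305, 9741955019900400, 12320068811796900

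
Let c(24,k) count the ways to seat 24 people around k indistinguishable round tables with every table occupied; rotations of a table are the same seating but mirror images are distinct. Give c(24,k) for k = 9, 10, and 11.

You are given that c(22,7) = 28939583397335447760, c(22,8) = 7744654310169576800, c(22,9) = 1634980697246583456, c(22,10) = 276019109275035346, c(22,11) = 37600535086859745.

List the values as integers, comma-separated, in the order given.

r23: T_23,8=22×7744654310169576800+28939583397335447760=199321978221066137360; T_23,9=22×1634980697246583456+7744654310169576800=43714229649594412832; T_23,10=22×276019109275035346+1634980697246583456=7707401101297361068; T_23,11=22×37600535086859745+276019109275035346=1103230881185949736
r24: T_24,9=23×43714229649594412832+199321978221066137360=1204749260161737632496; T_24,10=23×7707401101297361068+43714229649594412832=220984454979433717396; T_24,11=23×1103230881185949736+7707401101297361068=33081711368574204996
Read c(24,9) = 1204749260161737632496, c(24,10) = 220984454979433717396, c(24,11) = 33081711368574204996.

1204749260161737632496, 220984454979433717396, 33081711368574204996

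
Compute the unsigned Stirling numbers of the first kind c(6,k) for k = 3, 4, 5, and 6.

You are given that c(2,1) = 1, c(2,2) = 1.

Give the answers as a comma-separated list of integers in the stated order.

@3  (3,1):1·2+0→2, (3,2):1·2+1→3, (3,3):0·2+1→1
@4  (4,1):2·3+0→6, (4,2):3·3+2→11, (4,3):1·3+3→6, (4,4):0·3+1→1
@5  (5,2):11·4+6→50, (5,3):6·4+11→35, (5,4):1·4+6→10, (5,5):0·4+1→1
@6  (6,3):35·5+50→225, (6,4):10·5+35→85, (6,5):1·5+10→15, (6,6):0·5+1→1
Read c(6,3) = 225, c(6,4) = 85, c(6,5) = 15, c(6,6) = 1.

225, 85, 15, 1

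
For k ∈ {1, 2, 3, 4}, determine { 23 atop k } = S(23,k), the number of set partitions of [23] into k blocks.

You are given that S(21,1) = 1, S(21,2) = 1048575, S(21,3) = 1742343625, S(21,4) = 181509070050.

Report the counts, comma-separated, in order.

@22  (22,1):1·1+0→1, (22,2):1048575·2+1→2097151, (22,3):1742343625·3+1048575→5228079450, (22,4):181509070050·4+1742343625→727778623825
@23  (23,1):1·1+0→1, (23,2):2097151·2+1→4194303, (23,3):5228079450·3+2097151→15686335501, (23,4):727778623825·4+5228079450→2916342574750
Read S(23,1) = 1, S(23,2) = 4194303, S(23,3) = 15686335501, S(23,4) = 2916342574750.

1, 4194303, 15686335501, 2916342574750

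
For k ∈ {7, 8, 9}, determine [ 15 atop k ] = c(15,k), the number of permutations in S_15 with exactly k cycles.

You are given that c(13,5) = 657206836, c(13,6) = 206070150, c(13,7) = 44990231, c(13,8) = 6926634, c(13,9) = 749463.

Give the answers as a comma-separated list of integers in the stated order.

14409322928, 2681453775, 368411615

[14] T[14,6]:13*206070150+657206836=3336118786 · T[14,7]:13*44990231+206070150=790943153 · T[14,8]:13*6926634+44990231=135036473 · T[14,9]:13*749463+6926634=16669653
[15] T[15,7]:14*790943153+3336118786=14409322928 · T[15,8]:14*135036473+790943153=2681453775 · T[15,9]:14*16669653+135036473=368411615
Read c(15,7) = 14409322928, c(15,8) = 2681453775, c(15,9) = 368411615.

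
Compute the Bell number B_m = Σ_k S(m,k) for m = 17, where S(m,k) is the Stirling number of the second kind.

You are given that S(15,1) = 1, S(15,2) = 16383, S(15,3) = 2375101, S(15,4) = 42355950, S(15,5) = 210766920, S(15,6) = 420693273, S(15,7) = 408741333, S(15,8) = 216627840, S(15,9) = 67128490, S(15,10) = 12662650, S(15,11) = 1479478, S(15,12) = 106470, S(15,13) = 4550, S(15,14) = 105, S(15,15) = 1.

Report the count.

82864869804

[16] T[16,1]:1*1+0=1 · T[16,2]:2*16383+1=32767 · T[16,3]:3*2375101+16383=7141686 · T[16,4]:4*42355950+2375101=171798901 · T[16,5]:5*210766920+42355950=1096190550 · T[16,6]:6*420693273+210766920=2734926558 · T[16,7]:7*408741333+420693273=3281882604 · T[16,8]:8*216627840+408741333=2141764053 · T[16,9]:9*67128490+216627840=820784250 · T[16,10]:10*12662650+67128490=193754990 · T[16,11]:11*1479478+12662650=28936908 · T[16,12]:12*106470+1479478=2757118 · T[16,13]:13*4550+106470=165620 · T[16,14]:14*105+4550=6020 · T[16,15]:15*1+105=120 · T[16,16]:16*0+1=1
[17] T[17,1]:1*1+0=1 · T[17,2]:2*32767+1=65535 · T[17,3]:3*7141686+32767=21457825 · T[17,4]:4*171798901+7141686=694337290 · T[17,5]:5*1096190550+171798901=5652751651 · T[17,6]:6*2734926558+1096190550=17505749898 · T[17,7]:7*3281882604+2734926558=25708104786 · T[17,8]:8*2141764053+3281882604=20415995028 · T[17,9]:9*820784250+2141764053=9528822303 · T[17,10]:10*193754990+820784250=2758334150 · T[17,11]:11*28936908+193754990=512060978 · T[17,12]:12*2757118+28936908=62022324 · T[17,13]:13*165620+2757118=4910178 · T[17,14]:14*6020+165620=249900 · T[17,15]:15*120+6020=7820 · T[17,16]:16*1+120=136 · T[17,17]:17*0+1=1
B_17 = ΣS(17,k) = 1+65535+21457825+694337290+5652751651+17505749898+25708104786+20415995028+9528822303+2758334150+512060978+62022324+4910178+249900+7820+136+1 = 82864869804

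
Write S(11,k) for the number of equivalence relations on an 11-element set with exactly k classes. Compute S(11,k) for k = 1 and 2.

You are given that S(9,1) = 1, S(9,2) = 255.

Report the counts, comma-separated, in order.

1, 1023

row 10: T[10][1]=1·1+0=1  T[10][2]=2·255+1=511
row 11: T[11][1]=1·1+0=1  T[11][2]=2·511+1=1023
Read S(11,1) = 1, S(11,2) = 1023.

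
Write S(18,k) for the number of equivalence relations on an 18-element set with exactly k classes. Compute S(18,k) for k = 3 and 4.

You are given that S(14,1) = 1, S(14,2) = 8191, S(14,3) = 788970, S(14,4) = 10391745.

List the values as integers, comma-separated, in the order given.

64439010, 2798806985

i=15: T(15,1)=0+1·1=1 | T(15,2)=1+2·8191=16383 | T(15,3)=8191+3·788970=2375101 | T(15,4)=788970+4·10391745=42355950
i=16: T(16,1)=0+1·1=1 | T(16,2)=1+2·16383=32767 | T(16,3)=16383+3·2375101=7141686 | T(16,4)=2375101+4·42355950=171798901
i=17: T(17,2)=1+2·32767=65535 | T(17,3)=32767+3·7141686=21457825 | T(17,4)=7141686+4·171798901=694337290
i=18: T(18,3)=65535+3·21457825=64439010 | T(18,4)=21457825+4·694337290=2798806985
Read S(18,3) = 64439010, S(18,4) = 2798806985.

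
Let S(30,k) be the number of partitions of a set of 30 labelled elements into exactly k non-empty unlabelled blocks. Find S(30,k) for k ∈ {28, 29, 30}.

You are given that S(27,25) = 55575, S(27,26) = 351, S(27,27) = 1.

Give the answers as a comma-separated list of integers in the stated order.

r28: T_28,26=26×351+55575=64701; T_28,27=27×1+351=378; T_28,28=28×0+1=1
r29: T_29,27=27×378+64701=74907; T_29,28=28×1+378=406; T_29,29=29×0+1=1
r30: T_30,28=28×406+74907=86275; T_30,29=29×1+406=435; T_30,30=30×0+1=1
Read S(30,28) = 86275, S(30,29) = 435, S(30,30) = 1.

86275, 435, 1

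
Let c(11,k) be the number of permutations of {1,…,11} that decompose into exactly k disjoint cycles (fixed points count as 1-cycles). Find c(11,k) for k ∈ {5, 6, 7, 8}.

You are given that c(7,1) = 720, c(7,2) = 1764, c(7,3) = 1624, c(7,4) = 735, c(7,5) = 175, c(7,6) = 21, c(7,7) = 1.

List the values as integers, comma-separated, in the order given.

i=8: T(8,2)=720+7·1764=13068 | T(8,3)=1764+7·1624=13132 | T(8,4)=1624+7·735=6769 | T(8,5)=735+7·175=1960 | T(8,6)=175+7·21=322 | T(8,7)=21+7·1=28 | T(8,8)=1+7·0=1
i=9: T(9,3)=13068+8·13132=118124 | T(9,4)=13132+8·6769=67284 | T(9,5)=6769+8·1960=22449 | T(9,6)=1960+8·322=4536 | T(9,7)=322+8·28=546 | T(9,8)=28+8·1=36
i=10: T(10,4)=118124+9·67284=723680 | T(10,5)=67284+9·22449=269325 | T(10,6)=22449+9·4536=63273 | T(10,7)=4536+9·546=9450 | T(10,8)=546+9·36=870
i=11: T(11,5)=723680+10·269325=3416930 | T(11,6)=269325+10·63273=902055 | T(11,7)=63273+10·9450=157773 | T(11,8)=9450+10·870=18150
Read c(11,5) = 3416930, c(11,6) = 902055, c(11,7) = 157773, c(11,8) = 18150.

3416930, 902055, 157773, 18150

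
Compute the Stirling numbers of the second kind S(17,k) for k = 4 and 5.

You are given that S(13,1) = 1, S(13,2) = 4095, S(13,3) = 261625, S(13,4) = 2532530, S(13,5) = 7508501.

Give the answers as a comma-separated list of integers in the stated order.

694337290, 5652751651

i=14: T(14,1)=0+1·1=1 | T(14,2)=1+2·4095=8191 | T(14,3)=4095+3·261625=788970 | T(14,4)=261625+4·2532530=10391745 | T(14,5)=2532530+5·7508501=40075035
i=15: T(15,2)=1+2·8191=16383 | T(15,3)=8191+3·788970=2375101 | T(15,4)=788970+4·10391745=42355950 | T(15,5)=10391745+5·40075035=210766920
i=16: T(16,3)=16383+3·2375101=7141686 | T(16,4)=2375101+4·42355950=171798901 | T(16,5)=42355950+5·210766920=1096190550
i=17: T(17,4)=7141686+4·171798901=694337290 | T(17,5)=171798901+5·1096190550=5652751651
Read S(17,4) = 694337290, S(17,5) = 5652751651.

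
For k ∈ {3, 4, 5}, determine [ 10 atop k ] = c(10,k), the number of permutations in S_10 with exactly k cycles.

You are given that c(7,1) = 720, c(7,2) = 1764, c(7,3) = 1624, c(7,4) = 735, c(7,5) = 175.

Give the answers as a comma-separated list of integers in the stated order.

1172700, 723680, 269325

i=8: T(8,1)=0+7·720=5040 | T(8,2)=720+7·1764=13068 | T(8,3)=1764+7·1624=13132 | T(8,4)=1624+7·735=6769 | T(8,5)=735+7·175=1960
i=9: T(9,2)=5040+8·13068=109584 | T(9,3)=13068+8·13132=118124 | T(9,4)=13132+8·6769=67284 | T(9,5)=6769+8·1960=22449
i=10: T(10,3)=109584+9·118124=1172700 | T(10,4)=118124+9·67284=723680 | T(10,5)=67284+9·22449=269325
Read c(10,3) = 1172700, c(10,4) = 723680, c(10,5) = 269325.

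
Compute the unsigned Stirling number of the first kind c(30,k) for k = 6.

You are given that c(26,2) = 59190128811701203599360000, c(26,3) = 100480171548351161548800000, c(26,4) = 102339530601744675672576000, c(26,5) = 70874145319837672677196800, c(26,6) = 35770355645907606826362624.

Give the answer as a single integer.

row 27: T[27][3]=26·100480171548351161548800000+59190128811701203599360000=2671674589068831403868160000  T[27][4]=26·102339530601744675672576000+100480171548351161548800000=2761307967193712729035776000  T[27][5]=26·70874145319837672677196800+102339530601744675672576000=1945067308917524165279692800  T[27][6]=26·35770355645907606826362624+70874145319837672677196800=1000903392113435450162625024
row 28: T[28][4]=27·2761307967193712729035776000+2671674589068831403868160000=77226989703299075087834112000  T[28][5]=27·1945067308917524165279692800+2761307967193712729035776000=55278125307966865191587481600  T[28][6]=27·1000903392113435450162625024+1945067308917524165279692800=28969458895980281319670568448
row 29: T[29][5]=28·55278125307966865191587481600+77226989703299075087834112000=1625014498326371300452283596800  T[29][6]=28·28969458895980281319670568448+55278125307966865191587481600=866422974395414742142363398144
row 30: T[30][6]=29·866422974395414742142363398144+1625014498326371300452283596800=26751280755793398822580822142976
Read c(30,6) = 26751280755793398822580822142976.

26751280755793398822580822142976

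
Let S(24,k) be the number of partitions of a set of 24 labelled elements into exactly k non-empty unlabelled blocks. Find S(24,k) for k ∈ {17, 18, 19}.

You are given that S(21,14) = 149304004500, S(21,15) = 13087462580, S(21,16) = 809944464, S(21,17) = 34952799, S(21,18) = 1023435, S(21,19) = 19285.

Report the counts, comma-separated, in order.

[22] T[22,15]:15*13087462580+149304004500=345615943200 · T[22,16]:16*809944464+13087462580=26046574004 · T[22,17]:17*34952799+809944464=1404142047 · T[22,18]:18*1023435+34952799=53374629 · T[22,19]:19*19285+1023435=1389850
[23] T[23,16]:16*26046574004+345615943200=762361127264 · T[23,17]:17*1404142047+26046574004=49916988803 · T[23,18]:18*53374629+1404142047=2364885369 · T[23,19]:19*1389850+53374629=79781779
[24] T[24,17]:17*49916988803+762361127264=1610949936915 · T[24,18]:18*2364885369+49916988803=92484925445 · T[24,19]:19*79781779+2364885369=3880739170
Read S(24,17) = 1610949936915, S(24,18) = 92484925445, S(24,19) = 3880739170.

1610949936915, 92484925445, 3880739170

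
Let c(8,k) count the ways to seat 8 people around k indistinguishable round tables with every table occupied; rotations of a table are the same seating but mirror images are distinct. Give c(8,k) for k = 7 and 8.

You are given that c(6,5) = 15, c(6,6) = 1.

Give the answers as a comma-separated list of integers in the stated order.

[7] T[7,6]:6*1+15=21 · T[7,7]:6*0+1=1
[8] T[8,7]:7*1+21=28 · T[8,8]:7*0+1=1
Read c(8,7) = 28, c(8,8) = 1.

28, 1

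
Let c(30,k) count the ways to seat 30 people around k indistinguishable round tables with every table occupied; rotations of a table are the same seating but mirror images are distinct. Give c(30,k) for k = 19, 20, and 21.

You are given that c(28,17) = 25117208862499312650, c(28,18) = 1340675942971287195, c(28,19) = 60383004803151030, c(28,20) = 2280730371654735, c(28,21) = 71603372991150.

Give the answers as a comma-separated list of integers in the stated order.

r29: T_29,18=28×1340675942971287195+25117208862499312650=62656135265695354110; T_29,19=28×60383004803151030+1340675942971287195=3031400077459516035; T_29,20=28×2280730371654735+60383004803151030=124243455209483610; T_29,21=28×71603372991150+2280730371654735=4285624815406935
r30: T_30,19=29×3031400077459516035+62656135265695354110=150566737512021319125; T_30,20=29×124243455209483610+3031400077459516035=6634460278534540725; T_30,21=29×4285624815406935+124243455209483610=248526574856284725
Read c(30,19) = 150566737512021319125, c(30,20) = 6634460278534540725, c(30,21) = 248526574856284725.

150566737512021319125, 6634460278534540725, 248526574856284725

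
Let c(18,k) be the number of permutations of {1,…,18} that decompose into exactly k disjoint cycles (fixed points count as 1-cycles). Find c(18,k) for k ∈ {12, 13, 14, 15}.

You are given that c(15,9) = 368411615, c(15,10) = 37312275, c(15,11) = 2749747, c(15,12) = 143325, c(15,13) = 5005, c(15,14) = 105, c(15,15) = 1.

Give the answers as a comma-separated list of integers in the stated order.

row 16: T[16][10]=15·37312275+368411615=928095740  T[16][11]=15·2749747+37312275=78558480  T[16][12]=15·143325+2749747=4899622  T[16][13]=15·5005+143325=218400  T[16][14]=15·105+5005=6580  T[16][15]=15·1+105=120
row 17: T[17][11]=16·78558480+928095740=2185031420  T[17][12]=16·4899622+78558480=156952432  T[17][13]=16·218400+4899622=8394022  T[17][14]=16·6580+218400=323680  T[17][15]=16·120+6580=8500
row 18: T[18][12]=17·156952432+2185031420=4853222764  T[18][13]=17·8394022+156952432=299650806  T[18][14]=17·323680+8394022=13896582  T[18][15]=17·8500+323680=468180
Read c(18,12) = 4853222764, c(18,13) = 299650806, c(18,14) = 13896582, c(18,15) = 468180.

4853222764, 299650806, 13896582, 468180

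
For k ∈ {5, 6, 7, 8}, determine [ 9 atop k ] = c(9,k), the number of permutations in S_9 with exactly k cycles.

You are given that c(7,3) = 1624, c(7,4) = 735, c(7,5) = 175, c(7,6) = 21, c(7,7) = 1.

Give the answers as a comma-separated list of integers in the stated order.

22449, 4536, 546, 36

i=8: T(8,4)=1624+7·735=6769 | T(8,5)=735+7·175=1960 | T(8,6)=175+7·21=322 | T(8,7)=21+7·1=28 | T(8,8)=1+7·0=1
i=9: T(9,5)=6769+8·1960=22449 | T(9,6)=1960+8·322=4536 | T(9,7)=322+8·28=546 | T(9,8)=28+8·1=36
Read c(9,5) = 22449, c(9,6) = 4536, c(9,7) = 546, c(9,8) = 36.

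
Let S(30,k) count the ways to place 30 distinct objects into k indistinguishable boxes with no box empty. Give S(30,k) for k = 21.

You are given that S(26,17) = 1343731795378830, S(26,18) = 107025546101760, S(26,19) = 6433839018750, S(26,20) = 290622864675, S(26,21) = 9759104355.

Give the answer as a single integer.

37058299246258290

@27  (27,18):107025546101760·18+1343731795378830→3270191625210510, (27,19):6433839018750·19+107025546101760→229268487458010, (27,20):290622864675·20+6433839018750→12246296312250, (27,21):9759104355·21+290622864675→495564056130
@28  (28,19):229268487458010·19+3270191625210510→7626292886912700, (28,20):12246296312250·20+229268487458010→474194413703010, (28,21):495564056130·21+12246296312250→22653141490980
@29  (29,20):474194413703010·20+7626292886912700→17110181160972900, (29,21):22653141490980·21+474194413703010→949910385013590
@30  (30,21):949910385013590·21+17110181160972900→37058299246258290
Read S(30,21) = 37058299246258290.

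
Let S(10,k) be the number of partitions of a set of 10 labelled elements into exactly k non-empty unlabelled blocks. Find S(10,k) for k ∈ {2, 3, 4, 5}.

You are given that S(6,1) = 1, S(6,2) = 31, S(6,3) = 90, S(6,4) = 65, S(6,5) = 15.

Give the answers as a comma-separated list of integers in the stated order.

511, 9330, 34105, 42525

i=7: T(7,1)=0+1·1=1 | T(7,2)=1+2·31=63 | T(7,3)=31+3·90=301 | T(7,4)=90+4·65=350 | T(7,5)=65+5·15=140
i=8: T(8,1)=0+1·1=1 | T(8,2)=1+2·63=127 | T(8,3)=63+3·301=966 | T(8,4)=301+4·350=1701 | T(8,5)=350+5·140=1050
i=9: T(9,1)=0+1·1=1 | T(9,2)=1+2·127=255 | T(9,3)=127+3·966=3025 | T(9,4)=966+4·1701=7770 | T(9,5)=1701+5·1050=6951
i=10: T(10,2)=1+2·255=511 | T(10,3)=255+3·3025=9330 | T(10,4)=3025+4·7770=34105 | T(10,5)=7770+5·6951=42525
Read S(10,2) = 511, S(10,3) = 9330, S(10,4) = 34105, S(10,5) = 42525.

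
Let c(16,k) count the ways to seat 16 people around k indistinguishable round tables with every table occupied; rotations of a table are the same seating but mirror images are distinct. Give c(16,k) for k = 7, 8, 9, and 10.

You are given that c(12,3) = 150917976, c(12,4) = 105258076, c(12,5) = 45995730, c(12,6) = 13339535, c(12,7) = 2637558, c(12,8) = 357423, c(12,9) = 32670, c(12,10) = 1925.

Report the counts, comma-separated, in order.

272803210680, 54631129553, 8207628000, 928095740

r13: T_13,4=12×105258076+150917976=1414014888; T_13,5=12×45995730+105258076=657206836; T_13,6=12×13339535+45995730=206070150; T_13,7=12×2637558+13339535=44990231; T_13,8=12×357423+2637558=6926634; T_13,9=12×32670+357423=749463; T_13,10=12×1925+32670=55770
r14: T_14,5=13×657206836+1414014888=9957703756; T_14,6=13×206070150+657206836=3336118786; T_14,7=13×44990231+206070150=790943153; T_14,8=13×6926634+44990231=135036473; T_14,9=13×749463+6926634=16669653; T_14,10=13×55770+749463=1474473
r15: T_15,6=14×3336118786+9957703756=56663366760; T_15,7=14×790943153+3336118786=14409322928; T_15,8=14×135036473+790943153=2681453775; T_15,9=14×16669653+135036473=368411615; T_15,10=14×1474473+16669653=37312275
r16: T_16,7=15×14409322928+56663366760=272803210680; T_16,8=15×2681453775+14409322928=54631129553; T_16,9=15×368411615+2681453775=8207628000; T_16,10=15×37312275+368411615=928095740
Read c(16,7) = 272803210680, c(16,8) = 54631129553, c(16,9) = 8207628000, c(16,10) = 928095740.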